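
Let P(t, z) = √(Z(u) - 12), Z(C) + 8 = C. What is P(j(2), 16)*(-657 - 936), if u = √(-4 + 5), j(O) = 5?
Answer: -1593*I*√19 ≈ -6943.7*I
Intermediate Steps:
u = 1 (u = √1 = 1)
Z(C) = -8 + C
P(t, z) = I*√19 (P(t, z) = √((-8 + 1) - 12) = √(-7 - 12) = √(-19) = I*√19)
P(j(2), 16)*(-657 - 936) = (I*√19)*(-657 - 936) = (I*√19)*(-1593) = -1593*I*√19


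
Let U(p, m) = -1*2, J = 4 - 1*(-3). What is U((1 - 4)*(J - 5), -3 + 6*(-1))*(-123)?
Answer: 246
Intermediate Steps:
J = 7 (J = 4 + 3 = 7)
U(p, m) = -2
U((1 - 4)*(J - 5), -3 + 6*(-1))*(-123) = -2*(-123) = 246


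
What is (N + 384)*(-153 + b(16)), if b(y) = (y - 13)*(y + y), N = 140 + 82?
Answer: -34542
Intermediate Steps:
N = 222
b(y) = 2*y*(-13 + y) (b(y) = (-13 + y)*(2*y) = 2*y*(-13 + y))
(N + 384)*(-153 + b(16)) = (222 + 384)*(-153 + 2*16*(-13 + 16)) = 606*(-153 + 2*16*3) = 606*(-153 + 96) = 606*(-57) = -34542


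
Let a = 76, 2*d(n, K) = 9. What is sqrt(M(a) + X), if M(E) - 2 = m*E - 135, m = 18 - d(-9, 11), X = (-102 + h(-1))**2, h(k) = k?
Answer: 9*sqrt(142) ≈ 107.25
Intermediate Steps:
d(n, K) = 9/2 (d(n, K) = (1/2)*9 = 9/2)
X = 10609 (X = (-102 - 1)**2 = (-103)**2 = 10609)
m = 27/2 (m = 18 - 1*9/2 = 18 - 9/2 = 27/2 ≈ 13.500)
M(E) = -133 + 27*E/2 (M(E) = 2 + (27*E/2 - 135) = 2 + (-135 + 27*E/2) = -133 + 27*E/2)
sqrt(M(a) + X) = sqrt((-133 + (27/2)*76) + 10609) = sqrt((-133 + 1026) + 10609) = sqrt(893 + 10609) = sqrt(11502) = 9*sqrt(142)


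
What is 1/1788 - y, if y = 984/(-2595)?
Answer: 587329/1546620 ≈ 0.37975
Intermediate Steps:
y = -328/865 (y = 984*(-1/2595) = -328/865 ≈ -0.37919)
1/1788 - y = 1/1788 - 1*(-328/865) = 1/1788 + 328/865 = 587329/1546620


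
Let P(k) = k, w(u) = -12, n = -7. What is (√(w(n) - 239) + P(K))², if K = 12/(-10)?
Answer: (6 - 5*I*√251)²/25 ≈ -249.56 - 38.023*I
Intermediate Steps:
K = -6/5 (K = 12*(-⅒) = -6/5 ≈ -1.2000)
(√(w(n) - 239) + P(K))² = (√(-12 - 239) - 6/5)² = (√(-251) - 6/5)² = (I*√251 - 6/5)² = (-6/5 + I*√251)²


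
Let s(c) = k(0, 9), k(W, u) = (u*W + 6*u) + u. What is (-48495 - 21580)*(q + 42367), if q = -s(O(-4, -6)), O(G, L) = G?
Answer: -2964452800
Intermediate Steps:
k(W, u) = 7*u + W*u (k(W, u) = (W*u + 6*u) + u = (6*u + W*u) + u = 7*u + W*u)
s(c) = 63 (s(c) = 9*(7 + 0) = 9*7 = 63)
q = -63 (q = -1*63 = -63)
(-48495 - 21580)*(q + 42367) = (-48495 - 21580)*(-63 + 42367) = -70075*42304 = -2964452800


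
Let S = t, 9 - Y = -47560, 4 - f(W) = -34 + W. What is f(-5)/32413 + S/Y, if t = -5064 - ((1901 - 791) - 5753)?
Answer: -11600406/1541853997 ≈ -0.0075237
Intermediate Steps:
f(W) = 38 - W (f(W) = 4 - (-34 + W) = 4 + (34 - W) = 38 - W)
Y = 47569 (Y = 9 - 1*(-47560) = 9 + 47560 = 47569)
t = -421 (t = -5064 - (1110 - 5753) = -5064 - 1*(-4643) = -5064 + 4643 = -421)
S = -421
f(-5)/32413 + S/Y = (38 - 1*(-5))/32413 - 421/47569 = (38 + 5)*(1/32413) - 421*1/47569 = 43*(1/32413) - 421/47569 = 43/32413 - 421/47569 = -11600406/1541853997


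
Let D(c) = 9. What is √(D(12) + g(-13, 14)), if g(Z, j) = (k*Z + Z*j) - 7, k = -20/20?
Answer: I*√167 ≈ 12.923*I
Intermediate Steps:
k = -1 (k = -20*1/20 = -1)
g(Z, j) = -7 - Z + Z*j (g(Z, j) = (-Z + Z*j) - 7 = -7 - Z + Z*j)
√(D(12) + g(-13, 14)) = √(9 + (-7 - 1*(-13) - 13*14)) = √(9 + (-7 + 13 - 182)) = √(9 - 176) = √(-167) = I*√167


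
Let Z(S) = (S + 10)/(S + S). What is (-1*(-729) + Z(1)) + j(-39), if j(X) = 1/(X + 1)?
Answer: 13955/19 ≈ 734.47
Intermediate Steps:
j(X) = 1/(1 + X)
Z(S) = (10 + S)/(2*S) (Z(S) = (10 + S)/((2*S)) = (10 + S)*(1/(2*S)) = (10 + S)/(2*S))
(-1*(-729) + Z(1)) + j(-39) = (-1*(-729) + (½)*(10 + 1)/1) + 1/(1 - 39) = (729 + (½)*1*11) + 1/(-38) = (729 + 11/2) - 1/38 = 1469/2 - 1/38 = 13955/19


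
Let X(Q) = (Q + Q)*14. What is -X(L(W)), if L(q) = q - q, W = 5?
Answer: 0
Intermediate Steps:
L(q) = 0
X(Q) = 28*Q (X(Q) = (2*Q)*14 = 28*Q)
-X(L(W)) = -28*0 = -1*0 = 0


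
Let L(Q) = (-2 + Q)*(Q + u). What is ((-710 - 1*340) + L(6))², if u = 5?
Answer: 1012036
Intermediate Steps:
L(Q) = (-2 + Q)*(5 + Q) (L(Q) = (-2 + Q)*(Q + 5) = (-2 + Q)*(5 + Q))
((-710 - 1*340) + L(6))² = ((-710 - 1*340) + (-10 + 6² + 3*6))² = ((-710 - 340) + (-10 + 36 + 18))² = (-1050 + 44)² = (-1006)² = 1012036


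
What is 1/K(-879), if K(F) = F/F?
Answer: 1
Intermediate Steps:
K(F) = 1
1/K(-879) = 1/1 = 1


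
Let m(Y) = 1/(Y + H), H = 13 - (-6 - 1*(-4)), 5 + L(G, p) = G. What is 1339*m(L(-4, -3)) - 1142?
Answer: -5513/6 ≈ -918.83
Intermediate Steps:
L(G, p) = -5 + G
H = 15 (H = 13 - (-6 + 4) = 13 - 1*(-2) = 13 + 2 = 15)
m(Y) = 1/(15 + Y) (m(Y) = 1/(Y + 15) = 1/(15 + Y))
1339*m(L(-4, -3)) - 1142 = 1339/(15 + (-5 - 4)) - 1142 = 1339/(15 - 9) - 1142 = 1339/6 - 1142 = -5513/6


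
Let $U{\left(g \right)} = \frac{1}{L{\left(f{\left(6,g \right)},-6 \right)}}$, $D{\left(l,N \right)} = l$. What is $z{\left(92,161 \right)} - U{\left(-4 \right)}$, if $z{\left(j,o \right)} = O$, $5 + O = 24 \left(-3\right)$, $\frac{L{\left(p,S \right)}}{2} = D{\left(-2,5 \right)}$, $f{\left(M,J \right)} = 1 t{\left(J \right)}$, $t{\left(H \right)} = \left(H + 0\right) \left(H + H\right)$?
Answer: $- \frac{307}{4} \approx -76.75$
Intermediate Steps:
$t{\left(H \right)} = 2 H^{2}$ ($t{\left(H \right)} = H 2 H = 2 H^{2}$)
$f{\left(M,J \right)} = 2 J^{2}$ ($f{\left(M,J \right)} = 1 \cdot 2 J^{2} = 2 J^{2}$)
$L{\left(p,S \right)} = -4$ ($L{\left(p,S \right)} = 2 \left(-2\right) = -4$)
$O = -77$ ($O = -5 + 24 \left(-3\right) = -5 - 72 = -77$)
$z{\left(j,o \right)} = -77$
$U{\left(g \right)} = - \frac{1}{4}$ ($U{\left(g \right)} = \frac{1}{-4} = - \frac{1}{4}$)
$z{\left(92,161 \right)} - U{\left(-4 \right)} = -77 - - \frac{1}{4} = -77 + \frac{1}{4} = - \frac{307}{4}$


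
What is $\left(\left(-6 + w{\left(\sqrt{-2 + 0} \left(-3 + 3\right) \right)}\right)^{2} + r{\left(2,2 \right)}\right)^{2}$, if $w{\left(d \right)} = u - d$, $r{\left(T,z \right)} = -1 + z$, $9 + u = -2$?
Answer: $84100$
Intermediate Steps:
$u = -11$ ($u = -9 - 2 = -11$)
$w{\left(d \right)} = -11 - d$
$\left(\left(-6 + w{\left(\sqrt{-2 + 0} \left(-3 + 3\right) \right)}\right)^{2} + r{\left(2,2 \right)}\right)^{2} = \left(\left(-6 - \left(11 + \sqrt{-2 + 0} \left(-3 + 3\right)\right)\right)^{2} + \left(-1 + 2\right)\right)^{2} = \left(\left(-6 - \left(11 + \sqrt{-2} \cdot 0\right)\right)^{2} + 1\right)^{2} = \left(\left(-6 - \left(11 + i \sqrt{2} \cdot 0\right)\right)^{2} + 1\right)^{2} = \left(\left(-6 - 11\right)^{2} + 1\right)^{2} = \left(\left(-17\right)^{2} + 1\right)^{2} = \left(289 + 1\right)^{2} = 290^{2} = 84100$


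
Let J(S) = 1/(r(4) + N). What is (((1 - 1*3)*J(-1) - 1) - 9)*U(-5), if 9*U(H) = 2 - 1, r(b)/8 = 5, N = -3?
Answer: -124/111 ≈ -1.1171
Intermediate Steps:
r(b) = 40 (r(b) = 8*5 = 40)
U(H) = ⅑ (U(H) = (2 - 1)/9 = (⅑)*1 = ⅑)
J(S) = 1/37 (J(S) = 1/(40 - 3) = 1/37)
(((1 - 1*3)*J(-1) - 1) - 9)*U(-5) = (((1 - 1*3)*(1/37) - 1) - 9)*(⅑) = (((1 - 3)*(1/37) - 1) - 9)*(⅑) = ((-2*1/37 - 1) - 9)*(⅑) = ((-2/37 - 1) - 9)*(⅑) = (-39/37 - 9)*(⅑) = -372/37*⅑ = -124/111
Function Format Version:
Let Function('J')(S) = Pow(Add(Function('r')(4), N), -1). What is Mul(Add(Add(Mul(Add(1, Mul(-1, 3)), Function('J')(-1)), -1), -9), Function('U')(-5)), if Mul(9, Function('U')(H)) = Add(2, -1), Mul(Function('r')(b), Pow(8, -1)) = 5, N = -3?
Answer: Rational(-124, 111) ≈ -1.1171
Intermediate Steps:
Function('r')(b) = 40 (Function('r')(b) = Mul(8, 5) = 40)
Function('U')(H) = Rational(1, 9) (Function('U')(H) = Mul(Rational(1, 9), Add(2, -1)) = Mul(Rational(1, 9), 1) = Rational(1, 9))
Function('J')(S) = Rational(1, 37) (Function('J')(S) = Pow(Add(40, -3), -1) = Pow(37, -1) = Rational(1, 37))
Mul(Add(Add(Mul(Add(1, Mul(-1, 3)), Function('J')(-1)), -1), -9), Function('U')(-5)) = Mul(Add(Add(Mul(Add(1, Mul(-1, 3)), Rational(1, 37)), -1), -9), Rational(1, 9)) = Mul(Add(Add(Mul(Add(1, -3), Rational(1, 37)), -1), -9), Rational(1, 9)) = Mul(Add(Add(Mul(-2, Rational(1, 37)), -1), -9), Rational(1, 9)) = Mul(Add(Add(Rational(-2, 37), -1), -9), Rational(1, 9)) = Mul(Add(Rational(-39, 37), -9), Rational(1, 9)) = Mul(Rational(-372, 37), Rational(1, 9)) = Rational(-124, 111)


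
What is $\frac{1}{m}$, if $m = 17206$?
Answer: $\frac{1}{17206} \approx 5.8119 \cdot 10^{-5}$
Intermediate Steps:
$\frac{1}{m} = \frac{1}{17206}$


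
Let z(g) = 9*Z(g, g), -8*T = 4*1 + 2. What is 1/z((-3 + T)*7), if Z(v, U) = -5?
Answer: -1/45 ≈ -0.022222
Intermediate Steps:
T = -3/4 (T = -(4*1 + 2)/8 = -(4 + 2)/8 = -1/8*6 = -3/4 ≈ -0.75000)
z(g) = -45 (z(g) = 9*(-5) = -45)
1/z((-3 + T)*7) = 1/(-45) = -1/45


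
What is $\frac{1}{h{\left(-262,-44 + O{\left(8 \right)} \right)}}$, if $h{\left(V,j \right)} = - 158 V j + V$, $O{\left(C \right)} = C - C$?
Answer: $- \frac{1}{1821686} \approx -5.4894 \cdot 10^{-7}$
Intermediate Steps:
$O{\left(C \right)} = 0$
$h{\left(V,j \right)} = V - 158 V j$ ($h{\left(V,j \right)} = - 158 V j + V = V - 158 V j$)
$\frac{1}{h{\left(-262,-44 + O{\left(8 \right)} \right)}} = \frac{1}{\left(-262\right) \left(1 - 158 \left(-44 + 0\right)\right)} = \frac{1}{\left(-262\right) \left(1 - -6952\right)} = \frac{1}{\left(-262\right) \left(1 + 6952\right)} = \frac{1}{\left(-262\right) 6953} = \frac{1}{-1821686} = - \frac{1}{1821686}$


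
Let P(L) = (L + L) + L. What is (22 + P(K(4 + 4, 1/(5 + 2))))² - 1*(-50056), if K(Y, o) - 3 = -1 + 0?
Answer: 50840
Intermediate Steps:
K(Y, o) = 2 (K(Y, o) = 3 + (-1 + 0) = 3 - 1 = 2)
P(L) = 3*L (P(L) = 2*L + L = 3*L)
(22 + P(K(4 + 4, 1/(5 + 2))))² - 1*(-50056) = (22 + 3*2)² - 1*(-50056) = (22 + 6)² + 50056 = 28² + 50056 = 784 + 50056 = 50840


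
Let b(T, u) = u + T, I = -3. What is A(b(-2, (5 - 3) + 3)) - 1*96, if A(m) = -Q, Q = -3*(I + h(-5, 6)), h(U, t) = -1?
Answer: -108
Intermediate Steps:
Q = 12 (Q = -3*(-3 - 1) = -3*(-4) = 12)
b(T, u) = T + u
A(m) = -12 (A(m) = -1*12 = -12)
A(b(-2, (5 - 3) + 3)) - 1*96 = -12 - 1*96 = -12 - 96 = -108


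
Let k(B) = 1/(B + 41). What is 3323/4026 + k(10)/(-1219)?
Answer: 22953729/27810266 ≈ 0.82537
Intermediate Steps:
k(B) = 1/(41 + B)
3323/4026 + k(10)/(-1219) = 3323/4026 + 1/((41 + 10)*(-1219)) = 3323*(1/4026) - 1/1219/51 = 3323/4026 + (1/51)*(-1/1219) = 3323/4026 - 1/62169 = 22953729/27810266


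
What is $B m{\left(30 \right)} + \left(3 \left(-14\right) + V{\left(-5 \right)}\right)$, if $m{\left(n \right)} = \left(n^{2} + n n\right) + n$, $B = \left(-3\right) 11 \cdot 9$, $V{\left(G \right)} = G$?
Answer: $-543557$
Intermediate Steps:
$B = -297$ ($B = \left(-33\right) 9 = -297$)
$m{\left(n \right)} = n + 2 n^{2}$ ($m{\left(n \right)} = \left(n^{2} + n^{2}\right) + n = 2 n^{2} + n = n + 2 n^{2}$)
$B m{\left(30 \right)} + \left(3 \left(-14\right) + V{\left(-5 \right)}\right) = - 297 \cdot 30 \left(1 + 2 \cdot 30\right) + \left(3 \left(-14\right) - 5\right) = - 297 \cdot 30 \left(1 + 60\right) - 47 = - 297 \cdot 30 \cdot 61 - 47 = \left(-297\right) 1830 - 47 = -543510 - 47 = -543557$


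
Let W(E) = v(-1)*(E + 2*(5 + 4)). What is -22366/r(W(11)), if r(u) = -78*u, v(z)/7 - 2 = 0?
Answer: 11183/15834 ≈ 0.70626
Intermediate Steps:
v(z) = 14 (v(z) = 14 + 7*0 = 14 + 0 = 14)
W(E) = 252 + 14*E (W(E) = 14*(E + 2*(5 + 4)) = 14*(E + 2*9) = 14*(E + 18) = 14*(18 + E) = 252 + 14*E)
-22366/r(W(11)) = -22366*(-1/(78*(252 + 14*11))) = -22366*(-1/(78*(252 + 154))) = -22366/((-78*406)) = -22366/(-31668) = -22366*(-1/31668) = 11183/15834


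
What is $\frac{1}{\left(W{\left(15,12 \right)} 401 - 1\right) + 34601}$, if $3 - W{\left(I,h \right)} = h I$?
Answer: $- \frac{1}{36377} \approx -2.749 \cdot 10^{-5}$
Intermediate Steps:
$W{\left(I,h \right)} = 3 - I h$ ($W{\left(I,h \right)} = 3 - h I = 3 - I h$)
$\frac{1}{\left(W{\left(15,12 \right)} 401 - 1\right) + 34601} = \frac{1}{\left(\left(3 - 15 \cdot 12\right) 401 - 1\right) + 34601} = \frac{1}{\left(\left(3 - 180\right) 401 - 1\right) + 34601} = \frac{1}{\left(\left(-177\right) 401 - 1\right) + 34601} = \frac{1}{\left(-70977 - 1\right) + 34601} = \frac{1}{-70978 + 34601} = \frac{1}{-36377} = - \frac{1}{36377}$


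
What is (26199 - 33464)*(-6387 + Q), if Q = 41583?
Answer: -255698940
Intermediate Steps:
(26199 - 33464)*(-6387 + Q) = (26199 - 33464)*(-6387 + 41583) = -7265*35196 = -255698940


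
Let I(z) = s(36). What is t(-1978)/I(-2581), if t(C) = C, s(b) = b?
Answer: -989/18 ≈ -54.944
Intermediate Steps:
I(z) = 36
t(-1978)/I(-2581) = -1978/36 = -1978*1/36 = -989/18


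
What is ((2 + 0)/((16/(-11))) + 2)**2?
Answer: 25/64 ≈ 0.39063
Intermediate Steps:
((2 + 0)/((16/(-11))) + 2)**2 = (2/((16*(-1/11))) + 2)**2 = (2/(-16/11) + 2)**2 = (2*(-11/16) + 2)**2 = (-11/8 + 2)**2 = (5/8)**2 = 25/64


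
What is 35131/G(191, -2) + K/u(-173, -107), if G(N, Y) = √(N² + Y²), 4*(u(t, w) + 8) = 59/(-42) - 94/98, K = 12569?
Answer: -14781144/10103 + 35131*√36485/36485 ≈ -1279.1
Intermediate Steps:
u(t, w) = -10103/1176 (u(t, w) = -8 + (59/(-42) - 94/98)/4 = -8 + (59*(-1/42) - 94*1/98)/4 = -8 + (-59/42 - 47/49)/4 = -8 + (¼)*(-695/294) = -8 - 695/1176 = -10103/1176)
35131/G(191, -2) + K/u(-173, -107) = 35131/(√(191² + (-2)²)) + 12569/(-10103/1176) = 35131/(√(36481 + 4)) + 12569*(-1176/10103) = 35131/(√36485) - 14781144/10103 = 35131*(√36485/36485) - 14781144/10103 = 35131*√36485/36485 - 14781144/10103 = -14781144/10103 + 35131*√36485/36485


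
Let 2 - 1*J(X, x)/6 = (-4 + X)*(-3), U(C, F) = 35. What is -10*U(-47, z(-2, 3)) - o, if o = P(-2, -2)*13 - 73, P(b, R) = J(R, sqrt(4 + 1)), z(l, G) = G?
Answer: 971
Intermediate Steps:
J(X, x) = -60 + 18*X (J(X, x) = 12 - 6*(-4 + X)*(-3) = 12 - 6*(12 - 3*X) = 12 + (-72 + 18*X) = -60 + 18*X)
P(b, R) = -60 + 18*R
o = -1321 (o = (-60 + 18*(-2))*13 - 73 = (-60 - 36)*13 - 73 = -96*13 - 73 = -1248 - 73 = -1321)
-10*U(-47, z(-2, 3)) - o = -10*35 - 1*(-1321) = -350 + 1321 = 971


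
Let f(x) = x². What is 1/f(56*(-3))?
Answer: 1/28224 ≈ 3.5431e-5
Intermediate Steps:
1/f(56*(-3)) = 1/((56*(-3))²) = 1/((-168)²) = 1/28224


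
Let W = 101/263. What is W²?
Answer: 10201/69169 ≈ 0.14748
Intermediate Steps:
W = 101/263 (W = 101*(1/263) = 101/263 ≈ 0.38403)
W² = (101/263)² = 10201/69169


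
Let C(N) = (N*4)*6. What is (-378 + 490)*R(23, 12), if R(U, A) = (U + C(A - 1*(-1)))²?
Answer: 12569200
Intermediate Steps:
C(N) = 24*N (C(N) = (4*N)*6 = 24*N)
R(U, A) = (24 + U + 24*A)² (R(U, A) = (U + 24*(A - 1*(-1)))² = (U + 24*(A + 1))² = (U + 24*(1 + A))² = (U + (24 + 24*A))² = (24 + U + 24*A)²)
(-378 + 490)*R(23, 12) = (-378 + 490)*(24 + 23 + 24*12)² = 112*(24 + 23 + 288)² = 112*335² = 112*112225 = 12569200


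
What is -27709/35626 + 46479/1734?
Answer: 133984454/5147957 ≈ 26.027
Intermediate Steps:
-27709/35626 + 46479/1734 = -27709*1/35626 + 46479*(1/1734) = -27709/35626 + 15493/578 = 133984454/5147957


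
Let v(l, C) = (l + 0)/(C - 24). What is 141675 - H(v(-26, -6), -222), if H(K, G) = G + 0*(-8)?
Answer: 141897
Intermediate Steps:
v(l, C) = l/(-24 + C)
H(K, G) = G (H(K, G) = G + 0 = G)
141675 - H(v(-26, -6), -222) = 141675 - 1*(-222) = 141675 + 222 = 141897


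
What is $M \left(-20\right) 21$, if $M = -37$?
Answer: $15540$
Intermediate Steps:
$M \left(-20\right) 21 = \left(-37\right) \left(-20\right) 21 = 740 \cdot 21 = 15540$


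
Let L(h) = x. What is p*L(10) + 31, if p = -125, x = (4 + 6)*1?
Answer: -1219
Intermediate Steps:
x = 10 (x = 10*1 = 10)
L(h) = 10
p*L(10) + 31 = -125*10 + 31 = -1250 + 31 = -1219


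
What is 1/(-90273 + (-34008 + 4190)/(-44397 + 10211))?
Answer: -17093/1543021480 ≈ -1.1078e-5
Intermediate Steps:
1/(-90273 + (-34008 + 4190)/(-44397 + 10211)) = 1/(-90273 - 29818/(-34186)) = 1/(-90273 - 29818*(-1/34186)) = 1/(-90273 + 14909/17093) = 1/(-1543021480/17093) = -17093/1543021480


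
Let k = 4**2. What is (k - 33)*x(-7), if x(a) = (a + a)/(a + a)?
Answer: -17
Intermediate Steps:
x(a) = 1 (x(a) = (2*a)/((2*a)) = (2*a)*(1/(2*a)) = 1)
k = 16
(k - 33)*x(-7) = (16 - 33)*1 = -17*1 = -17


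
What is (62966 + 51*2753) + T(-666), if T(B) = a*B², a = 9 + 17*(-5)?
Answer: -33506887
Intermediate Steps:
a = -76 (a = 9 - 85 = -76)
T(B) = -76*B²
(62966 + 51*2753) + T(-666) = (62966 + 51*2753) - 76*(-666)² = (62966 + 140403) - 76*443556 = 203369 - 33710256 = -33506887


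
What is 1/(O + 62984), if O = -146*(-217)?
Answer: 1/94666 ≈ 1.0563e-5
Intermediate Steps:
O = 31682
1/(O + 62984) = 1/(31682 + 62984) = 1/94666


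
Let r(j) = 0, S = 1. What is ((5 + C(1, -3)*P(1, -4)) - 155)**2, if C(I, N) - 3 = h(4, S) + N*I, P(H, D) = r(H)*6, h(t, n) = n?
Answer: 22500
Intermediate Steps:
P(H, D) = 0 (P(H, D) = 0*6 = 0)
C(I, N) = 4 + I*N (C(I, N) = 3 + (1 + N*I) = 3 + (1 + I*N) = 4 + I*N)
((5 + C(1, -3)*P(1, -4)) - 155)**2 = ((5 + (4 + 1*(-3))*0) - 155)**2 = ((5 + (4 - 3)*0) - 155)**2 = ((5 + 1*0) - 155)**2 = ((5 + 0) - 155)**2 = (5 - 155)**2 = (-150)**2 = 22500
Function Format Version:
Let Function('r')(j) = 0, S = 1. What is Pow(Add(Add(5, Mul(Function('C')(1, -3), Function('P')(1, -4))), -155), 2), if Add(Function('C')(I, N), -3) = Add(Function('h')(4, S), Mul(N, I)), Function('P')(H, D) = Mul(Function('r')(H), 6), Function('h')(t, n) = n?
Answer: 22500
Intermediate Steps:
Function('P')(H, D) = 0 (Function('P')(H, D) = Mul(0, 6) = 0)
Function('C')(I, N) = Add(4, Mul(I, N)) (Function('C')(I, N) = Add(3, Add(1, Mul(N, I))) = Add(3, Add(1, Mul(I, N))) = Add(4, Mul(I, N)))
Pow(Add(Add(5, Mul(Function('C')(1, -3), Function('P')(1, -4))), -155), 2) = Pow(Add(Add(5, Mul(Add(4, Mul(1, -3)), 0)), -155), 2) = Pow(Add(Add(5, Mul(Add(4, -3), 0)), -155), 2) = Pow(Add(Add(5, Mul(1, 0)), -155), 2) = Pow(Add(Add(5, 0), -155), 2) = Pow(Add(5, -155), 2) = Pow(-150, 2) = 22500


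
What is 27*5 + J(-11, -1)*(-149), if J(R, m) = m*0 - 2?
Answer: 433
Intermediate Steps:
J(R, m) = -2 (J(R, m) = 0 - 2 = -2)
27*5 + J(-11, -1)*(-149) = 27*5 - 2*(-149) = 135 + 298 = 433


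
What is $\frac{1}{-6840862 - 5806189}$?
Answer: $- \frac{1}{12647051} \approx -7.907 \cdot 10^{-8}$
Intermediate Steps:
$\frac{1}{-6840862 - 5806189} = \frac{1}{-12647051} = - \frac{1}{12647051}$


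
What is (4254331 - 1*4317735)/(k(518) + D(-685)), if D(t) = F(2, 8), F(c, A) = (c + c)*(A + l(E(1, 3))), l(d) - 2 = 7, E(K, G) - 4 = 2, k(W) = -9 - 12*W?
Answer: 484/47 ≈ 10.298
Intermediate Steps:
E(K, G) = 6 (E(K, G) = 4 + 2 = 6)
l(d) = 9 (l(d) = 2 + 7 = 9)
F(c, A) = 2*c*(9 + A) (F(c, A) = (c + c)*(A + 9) = (2*c)*(9 + A) = 2*c*(9 + A))
D(t) = 68 (D(t) = 2*2*(9 + 8) = 2*2*17 = 68)
(4254331 - 1*4317735)/(k(518) + D(-685)) = (4254331 - 1*4317735)/((-9 - 12*518) + 68) = (4254331 - 4317735)/((-9 - 6216) + 68) = -63404/(-6225 + 68) = -63404/(-6157) = -63404*(-1/6157) = 484/47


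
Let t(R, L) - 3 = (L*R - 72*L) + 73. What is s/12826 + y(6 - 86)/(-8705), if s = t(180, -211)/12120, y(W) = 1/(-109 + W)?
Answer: -310094611/2131293149370 ≈ -0.00014550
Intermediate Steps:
t(R, L) = 76 - 72*L + L*R (t(R, L) = 3 + ((L*R - 72*L) + 73) = 3 + ((-72*L + L*R) + 73) = 3 + (73 - 72*L + L*R) = 76 - 72*L + L*R)
s = -2839/1515 (s = (76 - 72*(-211) - 211*180)/12120 = (76 + 15192 - 37980)*(1/12120) = -22712*1/12120 = -2839/1515 ≈ -1.8739)
s/12826 + y(6 - 86)/(-8705) = -2839/1515/12826 + 1/((-109 + (6 - 86))*(-8705)) = -2839/1515*1/12826 - 1/8705/(-109 - 80) = -2839/19431390 - 1/8705/(-189) = -2839/19431390 - 1/189*(-1/8705) = -2839/19431390 + 1/1645245 = -310094611/2131293149370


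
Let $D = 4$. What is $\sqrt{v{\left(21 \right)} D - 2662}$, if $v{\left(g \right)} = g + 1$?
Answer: $3 i \sqrt{286} \approx 50.735 i$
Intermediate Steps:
$v{\left(g \right)} = 1 + g$
$\sqrt{v{\left(21 \right)} D - 2662} = \sqrt{\left(1 + 21\right) 4 - 2662} = \sqrt{22 \cdot 4 - 2662} = \sqrt{88 - 2662} = \sqrt{-2574} = 3 i \sqrt{286}$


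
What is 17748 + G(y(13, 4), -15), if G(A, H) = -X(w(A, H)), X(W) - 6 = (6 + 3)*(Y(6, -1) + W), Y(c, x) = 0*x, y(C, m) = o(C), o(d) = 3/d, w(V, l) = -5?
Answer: 17787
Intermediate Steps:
y(C, m) = 3/C
Y(c, x) = 0
X(W) = 6 + 9*W (X(W) = 6 + (6 + 3)*(0 + W) = 6 + 9*W)
G(A, H) = 39 (G(A, H) = -(6 + 9*(-5)) = -(6 - 45) = -1*(-39) = 39)
17748 + G(y(13, 4), -15) = 17748 + 39 = 17787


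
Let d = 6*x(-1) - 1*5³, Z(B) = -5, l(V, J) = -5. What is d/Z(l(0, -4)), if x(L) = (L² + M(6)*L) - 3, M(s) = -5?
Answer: 107/5 ≈ 21.400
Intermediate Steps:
x(L) = -3 + L² - 5*L (x(L) = (L² - 5*L) - 3 = -3 + L² - 5*L)
d = -107 (d = 6*(-3 + (-1)² - 5*(-1)) - 1*5³ = 6*(-3 + 1 + 5) - 1*125 = 6*3 - 125 = 18 - 125 = -107)
d/Z(l(0, -4)) = -107/(-5) = -107*(-⅕) = 107/5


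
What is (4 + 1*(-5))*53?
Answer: -53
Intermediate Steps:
(4 + 1*(-5))*53 = (4 - 5)*53 = -1*53 = -53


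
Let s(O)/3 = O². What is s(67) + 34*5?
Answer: 13637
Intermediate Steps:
s(O) = 3*O²
s(67) + 34*5 = 3*67² + 34*5 = 3*4489 + 170 = 13467 + 170 = 13637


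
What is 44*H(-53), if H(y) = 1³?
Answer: 44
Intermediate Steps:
H(y) = 1
44*H(-53) = 44*1 = 44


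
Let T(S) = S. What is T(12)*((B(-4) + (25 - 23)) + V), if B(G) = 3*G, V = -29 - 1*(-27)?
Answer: -144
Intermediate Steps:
V = -2 (V = -29 + 27 = -2)
T(12)*((B(-4) + (25 - 23)) + V) = 12*((3*(-4) + (25 - 23)) - 2) = 12*((-12 + 2) - 2) = 12*(-10 - 2) = 12*(-12) = -144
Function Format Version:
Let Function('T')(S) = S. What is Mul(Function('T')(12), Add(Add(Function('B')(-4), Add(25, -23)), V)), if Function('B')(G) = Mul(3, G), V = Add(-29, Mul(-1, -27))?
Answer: -144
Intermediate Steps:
V = -2 (V = Add(-29, 27) = -2)
Mul(Function('T')(12), Add(Add(Function('B')(-4), Add(25, -23)), V)) = Mul(12, Add(Add(Mul(3, -4), Add(25, -23)), -2)) = Mul(12, Add(Add(-12, 2), -2)) = Mul(12, Add(-10, -2)) = Mul(12, -12) = -144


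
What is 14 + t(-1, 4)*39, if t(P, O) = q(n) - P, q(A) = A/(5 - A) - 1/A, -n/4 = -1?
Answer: 797/4 ≈ 199.25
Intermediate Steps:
n = 4 (n = -4*(-1) = 4)
q(A) = -1/A + A/(5 - A)
t(P, O) = 15/4 - P (t(P, O) = (5 - 1*4 - 1*4**2)/(4*(-5 + 4)) - P = (1/4)*(5 - 4 - 1*16)/(-1) - P = (1/4)*(-1)*(5 - 4 - 16) - P = (1/4)*(-1)*(-15) - P = 15/4 - P)
14 + t(-1, 4)*39 = 14 + (15/4 - 1*(-1))*39 = 14 + (15/4 + 1)*39 = 14 + (19/4)*39 = 14 + 741/4 = 797/4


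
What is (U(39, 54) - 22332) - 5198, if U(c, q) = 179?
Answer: -27351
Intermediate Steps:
(U(39, 54) - 22332) - 5198 = (179 - 22332) - 5198 = -22153 - 5198 = -27351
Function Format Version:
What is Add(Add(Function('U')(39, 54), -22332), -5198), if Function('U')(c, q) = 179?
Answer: -27351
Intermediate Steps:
Add(Add(Function('U')(39, 54), -22332), -5198) = Add(Add(179, -22332), -5198) = Add(-22153, -5198) = -27351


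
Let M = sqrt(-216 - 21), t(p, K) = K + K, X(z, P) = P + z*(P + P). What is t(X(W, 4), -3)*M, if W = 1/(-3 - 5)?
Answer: -6*I*sqrt(237) ≈ -92.369*I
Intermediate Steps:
W = -1/8 (W = 1/(-8) = -1/8 ≈ -0.12500)
X(z, P) = P + 2*P*z (X(z, P) = P + z*(2*P) = P + 2*P*z)
t(p, K) = 2*K
M = I*sqrt(237) (M = sqrt(-237) = I*sqrt(237) ≈ 15.395*I)
t(X(W, 4), -3)*M = (2*(-3))*(I*sqrt(237)) = -6*I*sqrt(237)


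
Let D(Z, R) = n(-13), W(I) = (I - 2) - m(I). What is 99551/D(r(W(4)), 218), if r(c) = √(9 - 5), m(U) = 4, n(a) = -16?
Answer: -99551/16 ≈ -6221.9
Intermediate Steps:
W(I) = -6 + I (W(I) = (I - 2) - 1*4 = (-2 + I) - 4 = -6 + I)
r(c) = 2 (r(c) = √4 = 2)
D(Z, R) = -16
99551/D(r(W(4)), 218) = 99551/(-16) = 99551*(-1/16) = -99551/16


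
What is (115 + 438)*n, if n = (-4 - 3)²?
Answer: 27097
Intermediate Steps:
n = 49 (n = (-7)² = 49)
(115 + 438)*n = (115 + 438)*49 = 553*49 = 27097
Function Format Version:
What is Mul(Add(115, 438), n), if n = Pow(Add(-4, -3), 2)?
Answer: 27097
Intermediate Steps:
n = 49 (n = Pow(-7, 2) = 49)
Mul(Add(115, 438), n) = Mul(Add(115, 438), 49) = Mul(553, 49) = 27097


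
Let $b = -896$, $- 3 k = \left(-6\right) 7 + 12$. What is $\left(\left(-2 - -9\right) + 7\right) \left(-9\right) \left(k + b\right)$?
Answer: $111636$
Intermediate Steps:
$k = 10$ ($k = - \frac{\left(-6\right) 7 + 12}{3} = - \frac{-42 + 12}{3} = \left(- \frac{1}{3}\right) \left(-30\right) = 10$)
$\left(\left(-2 - -9\right) + 7\right) \left(-9\right) \left(k + b\right) = \left(\left(-2 - -9\right) + 7\right) \left(-9\right) \left(10 - 896\right) = \left(\left(-2 + 9\right) + 7\right) \left(-9\right) \left(-886\right) = \left(7 + 7\right) \left(-9\right) \left(-886\right) = 14 \left(-9\right) \left(-886\right) = \left(-126\right) \left(-886\right) = 111636$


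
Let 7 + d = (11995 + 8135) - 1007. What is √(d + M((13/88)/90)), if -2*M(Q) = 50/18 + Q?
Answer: √33305296970/1320 ≈ 138.26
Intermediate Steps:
d = 19116 (d = -7 + ((11995 + 8135) - 1007) = -7 + (20130 - 1007) = -7 + 19123 = 19116)
M(Q) = -25/18 - Q/2 (M(Q) = -(50/18 + Q)/2 = -(50*(1/18) + Q)/2 = -(25/9 + Q)/2 = -25/18 - Q/2)
√(d + M((13/88)/90)) = √(19116 + (-25/18 - 13/88/(2*90))) = √(19116 + (-25/18 - 13*(1/88)/(2*90))) = √(19116 + (-25/18 - 13/(176*90))) = √(19116 + (-25/18 - ½*13/7920)) = √(19116 + (-25/18 - 13/15840)) = √(19116 - 22013/15840) = √(302775427/15840) = √33305296970/1320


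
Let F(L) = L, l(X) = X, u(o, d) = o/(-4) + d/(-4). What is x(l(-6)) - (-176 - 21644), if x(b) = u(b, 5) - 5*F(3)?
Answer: 87221/4 ≈ 21805.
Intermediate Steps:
u(o, d) = -d/4 - o/4 (u(o, d) = o*(-¼) + d*(-¼) = -o/4 - d/4 = -d/4 - o/4)
x(b) = -65/4 - b/4 (x(b) = (-¼*5 - b/4) - 5*3 = (-5/4 - b/4) - 15 = -65/4 - b/4)
x(l(-6)) - (-176 - 21644) = (-65/4 - ¼*(-6)) - (-176 - 21644) = (-65/4 + 3/2) - 1*(-21820) = -59/4 + 21820 = 87221/4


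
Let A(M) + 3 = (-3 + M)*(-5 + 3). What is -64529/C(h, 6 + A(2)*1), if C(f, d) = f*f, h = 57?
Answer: -64529/3249 ≈ -19.861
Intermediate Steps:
A(M) = 3 - 2*M (A(M) = -3 + (-3 + M)*(-5 + 3) = -3 + (-3 + M)*(-2) = -3 + (6 - 2*M) = 3 - 2*M)
C(f, d) = f²
-64529/C(h, 6 + A(2)*1) = -64529/(57²) = -64529/3249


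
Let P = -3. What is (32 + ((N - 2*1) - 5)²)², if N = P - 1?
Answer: 23409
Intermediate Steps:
N = -4 (N = -3 - 1 = -4)
(32 + ((N - 2*1) - 5)²)² = (32 + ((-4 - 2*1) - 5)²)² = (32 + ((-4 - 2) - 5)²)² = (32 + (-6 - 5)²)² = (32 + (-11)²)² = (32 + 121)² = 153² = 23409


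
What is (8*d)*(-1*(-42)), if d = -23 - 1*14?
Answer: -12432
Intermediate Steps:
d = -37 (d = -23 - 14 = -37)
(8*d)*(-1*(-42)) = (8*(-37))*(-1*(-42)) = -296*42 = -12432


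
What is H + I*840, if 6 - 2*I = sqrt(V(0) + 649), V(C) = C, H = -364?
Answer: 2156 - 420*sqrt(649) ≈ -8543.7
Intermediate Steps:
I = 3 - sqrt(649)/2 (I = 3 - sqrt(0 + 649)/2 = 3 - sqrt(649)/2 ≈ -9.7377)
H + I*840 = -364 + (3 - sqrt(649)/2)*840 = -364 + (2520 - 420*sqrt(649)) = 2156 - 420*sqrt(649)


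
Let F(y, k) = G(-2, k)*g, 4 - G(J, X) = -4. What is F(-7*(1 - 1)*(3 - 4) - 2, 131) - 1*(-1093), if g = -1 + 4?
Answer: 1117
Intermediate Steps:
G(J, X) = 8 (G(J, X) = 4 - 1*(-4) = 4 + 4 = 8)
g = 3
F(y, k) = 24 (F(y, k) = 8*3 = 24)
F(-7*(1 - 1)*(3 - 4) - 2, 131) - 1*(-1093) = 24 - 1*(-1093) = 24 + 1093 = 1117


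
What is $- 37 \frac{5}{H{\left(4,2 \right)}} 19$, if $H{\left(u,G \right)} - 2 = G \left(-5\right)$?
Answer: $\frac{3515}{8} \approx 439.38$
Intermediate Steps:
$H{\left(u,G \right)} = 2 - 5 G$ ($H{\left(u,G \right)} = 2 + G \left(-5\right) = 2 - 5 G$)
$- 37 \frac{5}{H{\left(4,2 \right)}} 19 = - 37 \frac{5}{2 - 10} \cdot 19 = - 37 \frac{5}{-8} \cdot 19 = - 37 \cdot 5 \left(- \frac{1}{8}\right) 19 = \left(-37\right) \left(- \frac{5}{8}\right) 19 = \frac{185}{8} \cdot 19 = \frac{3515}{8}$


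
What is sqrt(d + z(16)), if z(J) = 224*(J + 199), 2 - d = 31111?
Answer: 17*sqrt(59) ≈ 130.58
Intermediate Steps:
d = -31109 (d = 2 - 1*31111 = 2 - 31111 = -31109)
z(J) = 44576 + 224*J (z(J) = 224*(199 + J) = 44576 + 224*J)
sqrt(d + z(16)) = sqrt(-31109 + (44576 + 224*16)) = sqrt(-31109 + (44576 + 3584)) = sqrt(-31109 + 48160) = sqrt(17051) = 17*sqrt(59)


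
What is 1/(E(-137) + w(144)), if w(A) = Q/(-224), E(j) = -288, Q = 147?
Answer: -32/9237 ≈ -0.0034643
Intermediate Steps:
w(A) = -21/32 (w(A) = 147/(-224) = 147*(-1/224) = -21/32)
1/(E(-137) + w(144)) = 1/(-288 - 21/32) = 1/(-9237/32) = -32/9237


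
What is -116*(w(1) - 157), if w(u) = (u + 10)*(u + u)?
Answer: 15660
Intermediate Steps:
w(u) = 2*u*(10 + u) (w(u) = (10 + u)*(2*u) = 2*u*(10 + u))
-116*(w(1) - 157) = -116*(2*1*(10 + 1) - 157) = -116*(2*1*11 - 157) = -116*(22 - 157) = -116*(-135) = 15660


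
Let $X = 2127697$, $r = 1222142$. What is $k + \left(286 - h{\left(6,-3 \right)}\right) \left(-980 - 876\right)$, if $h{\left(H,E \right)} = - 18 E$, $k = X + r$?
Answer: $2919247$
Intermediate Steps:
$k = 3349839$ ($k = 2127697 + 1222142 = 3349839$)
$k + \left(286 - h{\left(6,-3 \right)}\right) \left(-980 - 876\right) = 3349839 + \left(286 - \left(-18\right) \left(-3\right)\right) \left(-980 - 876\right) = 3349839 + \left(286 - 54\right) \left(-1856\right) = 3349839 + 232 \left(-1856\right) = 3349839 - 430592 = 2919247$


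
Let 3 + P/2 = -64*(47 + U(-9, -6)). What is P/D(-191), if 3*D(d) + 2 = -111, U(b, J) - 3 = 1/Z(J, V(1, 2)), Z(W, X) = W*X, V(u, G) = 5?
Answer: 96026/565 ≈ 169.96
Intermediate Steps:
U(b, J) = 3 + 1/(5*J) (U(b, J) = 3 + 1/(J*5) = 3 + 1/(5*J))
D(d) = -113/3 (D(d) = -⅔ + (⅓)*(-111) = -⅔ - 37 = -113/3)
P = -96026/15 (P = -6 + 2*(-64*(47 + (3 + (⅕)/(-6)))) = -6 + 2*(-64*(47 + (3 + (⅕)*(-⅙)))) = -6 + 2*(-64*(47 + (3 - 1/30))) = -6 + 2*(-64*(47 + 89/30)) = -6 + 2*(-64*1499/30) = -6 + 2*(-47968/15) = -6 - 95936/15 = -96026/15 ≈ -6401.7)
P/D(-191) = -96026/(15*(-113/3)) = -96026/15*(-3/113) = 96026/565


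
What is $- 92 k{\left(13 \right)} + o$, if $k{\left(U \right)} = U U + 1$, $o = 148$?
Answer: $-15492$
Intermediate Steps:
$k{\left(U \right)} = 1 + U^{2}$ ($k{\left(U \right)} = U^{2} + 1 = 1 + U^{2}$)
$- 92 k{\left(13 \right)} + o = - 92 \left(1 + 13^{2}\right) + 148 = - 92 \left(1 + 169\right) + 148 = \left(-92\right) 170 + 148 = -15640 + 148 = -15492$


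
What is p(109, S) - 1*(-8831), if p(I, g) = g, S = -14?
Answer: 8817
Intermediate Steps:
p(109, S) - 1*(-8831) = -14 - 1*(-8831) = -14 + 8831 = 8817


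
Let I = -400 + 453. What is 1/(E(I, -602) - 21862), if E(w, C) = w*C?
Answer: -1/53768 ≈ -1.8598e-5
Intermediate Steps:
I = 53
E(w, C) = C*w
1/(E(I, -602) - 21862) = 1/(-602*53 - 21862) = 1/(-31906 - 21862) = 1/(-53768) = -1/53768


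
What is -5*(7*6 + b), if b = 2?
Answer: -220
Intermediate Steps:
-5*(7*6 + b) = -5*(7*6 + 2) = -5*(42 + 2) = -5*44 = -220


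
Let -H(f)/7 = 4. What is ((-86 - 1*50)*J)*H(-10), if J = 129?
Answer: 491232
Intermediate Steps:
H(f) = -28 (H(f) = -7*4 = -28)
((-86 - 1*50)*J)*H(-10) = ((-86 - 1*50)*129)*(-28) = ((-86 - 50)*129)*(-28) = -136*129*(-28) = -17544*(-28) = 491232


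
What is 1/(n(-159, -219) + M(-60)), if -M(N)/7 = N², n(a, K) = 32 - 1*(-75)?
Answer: -1/25093 ≈ -3.9852e-5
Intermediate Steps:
n(a, K) = 107 (n(a, K) = 32 + 75 = 107)
M(N) = -7*N²
1/(n(-159, -219) + M(-60)) = 1/(107 - 7*(-60)²) = 1/(107 - 7*3600) = 1/(107 - 25200) = 1/(-25093) = -1/25093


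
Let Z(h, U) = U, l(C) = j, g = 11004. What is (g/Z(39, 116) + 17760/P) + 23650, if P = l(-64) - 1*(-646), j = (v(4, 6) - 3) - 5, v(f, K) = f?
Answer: 73766147/3103 ≈ 23773.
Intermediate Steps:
j = -4 (j = (4 - 3) - 5 = 1 - 5 = -4)
l(C) = -4
P = 642 (P = -4 - 1*(-646) = -4 + 646 = 642)
(g/Z(39, 116) + 17760/P) + 23650 = (11004/116 + 17760/642) + 23650 = (11004*(1/116) + 17760*(1/642)) + 23650 = (2751/29 + 2960/107) + 23650 = 380197/3103 + 23650 = 73766147/3103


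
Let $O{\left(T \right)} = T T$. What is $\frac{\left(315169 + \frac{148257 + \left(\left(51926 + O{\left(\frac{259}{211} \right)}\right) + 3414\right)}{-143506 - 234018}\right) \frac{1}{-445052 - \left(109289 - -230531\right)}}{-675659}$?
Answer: $\frac{2648635717962779}{4456622852985911365296} \approx 5.9431 \cdot 10^{-7}$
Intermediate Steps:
$O{\left(T \right)} = T^{2}$
$\frac{\left(315169 + \frac{148257 + \left(\left(51926 + O{\left(\frac{259}{211} \right)}\right) + 3414\right)}{-143506 - 234018}\right) \frac{1}{-445052 - \left(109289 - -230531\right)}}{-675659} = \frac{\left(315169 + \frac{148257 + \left(\left(51926 + \left(\frac{259}{211}\right)^{2}\right) + 3414\right)}{-143506 - 234018}\right) \frac{1}{-445052 - \left(109289 - -230531\right)}}{-675659} = \frac{315169 + \frac{148257 + \left(\left(51926 + \left(259 \cdot \frac{1}{211}\right)^{2}\right) + 3414\right)}{-377524}}{-445052 - \left(109289 + 230531\right)} \left(- \frac{1}{675659}\right) = \frac{315169 + \left(148257 + \left(\left(51926 + \left(\frac{259}{211}\right)^{2}\right) + 3414\right)\right) \left(- \frac{1}{377524}\right)}{-445052 - 339820} \left(- \frac{1}{675659}\right) = \frac{315169 + \left(148257 + \left(\left(51926 + \frac{67081}{44521}\right) + 3414\right)\right) \left(- \frac{1}{377524}\right)}{-445052 - 339820} \left(- \frac{1}{675659}\right) = \frac{315169 + \left(148257 + \left(\frac{2311864527}{44521} + 3414\right)\right) \left(- \frac{1}{377524}\right)}{-784872} \left(- \frac{1}{675659}\right) = \left(315169 + \left(148257 + \frac{2463859221}{44521}\right) \left(- \frac{1}{377524}\right)\right) \left(- \frac{1}{784872}\right) \left(- \frac{1}{675659}\right) = \left(315169 + \frac{9064409118}{44521} \left(- \frac{1}{377524}\right)\right) \left(- \frac{1}{784872}\right) \left(- \frac{1}{675659}\right) = \left(315169 - \frac{4532204559}{8403873002}\right) \left(- \frac{1}{784872}\right) \left(- \frac{1}{675659}\right) = \frac{2648635717962779}{8403873002} \left(- \frac{1}{784872}\right) \left(- \frac{1}{675659}\right) = \left(- \frac{2648635717962779}{6595964610825744}\right) \left(- \frac{1}{675659}\right) = \frac{2648635717962779}{4456622852985911365296}$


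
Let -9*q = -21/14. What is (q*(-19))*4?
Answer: -38/3 ≈ -12.667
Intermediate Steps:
q = ⅙ (q = -(-7)/(3*14) = -⅑*(-3/2) = ⅙ ≈ 0.16667)
(q*(-19))*4 = ((⅙)*(-19))*4 = -19/6*4 = -38/3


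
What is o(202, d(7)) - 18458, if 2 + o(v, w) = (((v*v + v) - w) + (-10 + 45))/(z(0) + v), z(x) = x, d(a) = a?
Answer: -1843943/101 ≈ -18257.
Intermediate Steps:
o(v, w) = -2 + (35 + v + v**2 - w)/v (o(v, w) = -2 + (((v*v + v) - w) + (-10 + 45))/(0 + v) = -2 + (((v**2 + v) - w) + 35)/v = -2 + (((v + v**2) - w) + 35)/v = -2 + ((v + v**2 - w) + 35)/v = -2 + (35 + v + v**2 - w)/v)
o(202, d(7)) - 18458 = (35 + 202**2 - 1*202 - 1*7)/202 - 18458 = (35 + 40804 - 202 - 7)/202 - 18458 = (1/202)*40630 - 18458 = 20315/101 - 18458 = -1843943/101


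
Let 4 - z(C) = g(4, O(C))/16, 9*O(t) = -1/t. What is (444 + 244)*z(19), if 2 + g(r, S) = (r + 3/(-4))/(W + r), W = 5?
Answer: 101609/36 ≈ 2822.5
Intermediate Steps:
O(t) = -1/(9*t) (O(t) = (-1/t)/9 = -1/(9*t))
g(r, S) = -2 + (-¾ + r)/(5 + r) (g(r, S) = -2 + (r + 3/(-4))/(5 + r) = -2 + (r + 3*(-¼))/(5 + r) = -2 + (r - ¾)/(5 + r) = -2 + (-¾ + r)/(5 + r))
z(C) = 2363/576 (z(C) = 4 - (-43/4 - 1*4)/(5 + 4)/16 = 4 - (-43/4 - 4)/9/16 = 4 - (⅑)*(-59/4)/16 = 4 - (-59)/(36*16) = 4 - 1*(-59/576) = 4 + 59/576 = 2363/576)
(444 + 244)*z(19) = (444 + 244)*(2363/576) = 688*(2363/576) = 101609/36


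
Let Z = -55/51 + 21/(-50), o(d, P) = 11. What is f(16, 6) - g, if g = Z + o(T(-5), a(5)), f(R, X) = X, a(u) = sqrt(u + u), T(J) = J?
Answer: -8929/2550 ≈ -3.5016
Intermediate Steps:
a(u) = sqrt(2)*sqrt(u) (a(u) = sqrt(2*u) = sqrt(2)*sqrt(u))
Z = -3821/2550 (Z = -55*1/51 + 21*(-1/50) = -55/51 - 21/50 = -3821/2550 ≈ -1.4984)
g = 24229/2550 (g = -3821/2550 + 11 = 24229/2550 ≈ 9.5016)
f(16, 6) - g = 6 - 1*24229/2550 = 6 - 24229/2550 = -8929/2550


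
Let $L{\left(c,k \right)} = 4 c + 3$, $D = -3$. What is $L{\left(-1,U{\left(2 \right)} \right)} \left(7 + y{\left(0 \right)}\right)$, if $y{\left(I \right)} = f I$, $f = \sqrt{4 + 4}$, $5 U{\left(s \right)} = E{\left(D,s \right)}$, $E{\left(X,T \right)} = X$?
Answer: $-7$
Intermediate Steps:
$U{\left(s \right)} = - \frac{3}{5}$ ($U{\left(s \right)} = \frac{1}{5} \left(-3\right) = - \frac{3}{5}$)
$L{\left(c,k \right)} = 3 + 4 c$
$f = 2 \sqrt{2}$ ($f = \sqrt{8} = 2 \sqrt{2} \approx 2.8284$)
$y{\left(I \right)} = 2 I \sqrt{2}$ ($y{\left(I \right)} = 2 \sqrt{2} I = 2 I \sqrt{2}$)
$L{\left(-1,U{\left(2 \right)} \right)} \left(7 + y{\left(0 \right)}\right) = \left(3 + 4 \left(-1\right)\right) \left(7 + 2 \cdot 0 \sqrt{2}\right) = \left(3 - 4\right) \left(7 + 0\right) = \left(-1\right) 7 = -7$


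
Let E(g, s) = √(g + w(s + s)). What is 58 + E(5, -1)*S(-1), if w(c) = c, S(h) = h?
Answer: 58 - √3 ≈ 56.268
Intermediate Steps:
E(g, s) = √(g + 2*s) (E(g, s) = √(g + (s + s)) = √(g + 2*s))
58 + E(5, -1)*S(-1) = 58 + √(5 + 2*(-1))*(-1) = 58 + √(5 - 2)*(-1) = 58 + √3*(-1) = 58 - √3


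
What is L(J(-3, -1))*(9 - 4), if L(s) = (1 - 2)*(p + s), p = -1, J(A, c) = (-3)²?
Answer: -40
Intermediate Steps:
J(A, c) = 9
L(s) = 1 - s (L(s) = (1 - 2)*(-1 + s) = -(-1 + s) = 1 - s)
L(J(-3, -1))*(9 - 4) = (1 - 1*9)*(9 - 4) = (1 - 9)*5 = -8*5 = -40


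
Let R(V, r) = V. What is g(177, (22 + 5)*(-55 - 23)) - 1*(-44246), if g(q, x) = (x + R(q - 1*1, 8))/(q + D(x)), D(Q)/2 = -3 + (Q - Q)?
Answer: 7564136/171 ≈ 44235.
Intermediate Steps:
D(Q) = -6 (D(Q) = 2*(-3 + (Q - Q)) = 2*(-3 + 0) = 2*(-3) = -6)
g(q, x) = (-1 + q + x)/(-6 + q) (g(q, x) = (x + (q - 1*1))/(q - 6) = (x + (q - 1))/(-6 + q) = (x + (-1 + q))/(-6 + q) = (-1 + q + x)/(-6 + q))
g(177, (22 + 5)*(-55 - 23)) - 1*(-44246) = (-1 + 177 + (22 + 5)*(-55 - 23))/(-6 + 177) - 1*(-44246) = (-1 + 177 + 27*(-78))/171 + 44246 = (-1 + 177 - 2106)/171 + 44246 = (1/171)*(-1930) + 44246 = -1930/171 + 44246 = 7564136/171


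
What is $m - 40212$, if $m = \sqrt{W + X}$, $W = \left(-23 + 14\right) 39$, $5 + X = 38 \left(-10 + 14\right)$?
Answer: $-40212 + 2 i \sqrt{51} \approx -40212.0 + 14.283 i$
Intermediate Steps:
$X = 147$ ($X = -5 + 38 \left(-10 + 14\right) = -5 + 38 \cdot 4 = -5 + 152 = 147$)
$W = -351$ ($W = \left(-9\right) 39 = -351$)
$m = 2 i \sqrt{51}$ ($m = \sqrt{-351 + 147} = \sqrt{-204} = 2 i \sqrt{51} \approx 14.283 i$)
$m - 40212 = 2 i \sqrt{51} - 40212 = -40212 + 2 i \sqrt{51}$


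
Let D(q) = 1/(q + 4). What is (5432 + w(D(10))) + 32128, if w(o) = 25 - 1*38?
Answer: 37547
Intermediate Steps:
D(q) = 1/(4 + q)
w(o) = -13 (w(o) = 25 - 38 = -13)
(5432 + w(D(10))) + 32128 = (5432 - 13) + 32128 = 5419 + 32128 = 37547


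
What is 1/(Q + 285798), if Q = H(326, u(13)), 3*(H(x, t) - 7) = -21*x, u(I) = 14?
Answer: 1/283523 ≈ 3.5270e-6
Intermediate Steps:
H(x, t) = 7 - 7*x (H(x, t) = 7 + (-21*x)/3 = 7 - 7*x)
Q = -2275 (Q = 7 - 7*326 = 7 - 2282 = -2275)
1/(Q + 285798) = 1/(-2275 + 285798) = 1/283523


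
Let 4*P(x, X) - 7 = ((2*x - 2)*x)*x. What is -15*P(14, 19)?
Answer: -76545/4 ≈ -19136.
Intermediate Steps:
P(x, X) = 7/4 + x²*(-2 + 2*x)/4 (P(x, X) = 7/4 + (((2*x - 2)*x)*x)/4 = 7/4 + (((-2 + 2*x)*x)*x)/4 = 7/4 + ((x*(-2 + 2*x))*x)/4 = 7/4 + (x²*(-2 + 2*x))/4 = 7/4 + x²*(-2 + 2*x)/4)
-15*P(14, 19) = -15*(7/4 + (½)*14³ - ½*14²) = -15*(7/4 + (½)*2744 - ½*196) = -15*(7/4 + 1372 - 98) = -15*5103/4 = -76545/4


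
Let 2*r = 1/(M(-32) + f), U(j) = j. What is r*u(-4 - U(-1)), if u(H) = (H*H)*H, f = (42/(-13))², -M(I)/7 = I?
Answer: -4563/79240 ≈ -0.057585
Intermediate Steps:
M(I) = -7*I
f = 1764/169 (f = (42*(-1/13))² = (-42/13)² = 1764/169 ≈ 10.438)
u(H) = H³ (u(H) = H²*H = H³)
r = 169/79240 (r = 1/(2*(-7*(-32) + 1764/169)) = 1/(2*(224 + 1764/169)) = 1/(2*(39620/169)) = (½)*(169/39620) = 169/79240 ≈ 0.0021328)
r*u(-4 - U(-1)) = 169*(-4 - 1*(-1))³/79240 = 169*(-4 + 1)³/79240 = (169/79240)*(-3)³ = (169/79240)*(-27) = -4563/79240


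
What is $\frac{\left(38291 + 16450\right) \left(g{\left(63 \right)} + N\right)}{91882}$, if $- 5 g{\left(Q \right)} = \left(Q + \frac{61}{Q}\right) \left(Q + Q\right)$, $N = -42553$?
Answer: $- \frac{2417636265}{91882} \approx -26312.0$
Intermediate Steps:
$g{\left(Q \right)} = - \frac{2 Q \left(Q + \frac{61}{Q}\right)}{5}$ ($g{\left(Q \right)} = - \frac{\left(Q + \frac{61}{Q}\right) \left(Q + Q\right)}{5} = - \frac{\left(Q + \frac{61}{Q}\right) 2 Q}{5} = - \frac{2 Q \left(Q + \frac{61}{Q}\right)}{5}$)
$\frac{\left(38291 + 16450\right) \left(g{\left(63 \right)} + N\right)}{91882} = \frac{\left(38291 + 16450\right) \left(\left(- \frac{122}{5} - \frac{2 \cdot 63^{2}}{5}\right) - 42553\right)}{91882} = 54741 \left(\left(- \frac{122}{5} - \frac{7938}{5}\right) - 42553\right) \frac{1}{91882} = 54741 \left(-1612 - 42553\right) \frac{1}{91882} = 54741 \left(-44165\right) \frac{1}{91882} = \left(-2417636265\right) \frac{1}{91882} = - \frac{2417636265}{91882}$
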